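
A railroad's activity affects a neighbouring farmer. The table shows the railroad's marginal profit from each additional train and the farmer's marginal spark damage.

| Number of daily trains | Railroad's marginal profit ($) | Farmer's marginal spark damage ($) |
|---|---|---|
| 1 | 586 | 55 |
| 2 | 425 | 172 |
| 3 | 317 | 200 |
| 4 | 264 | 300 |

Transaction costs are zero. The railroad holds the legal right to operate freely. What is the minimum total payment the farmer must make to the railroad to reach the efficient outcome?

Left alone the railroad would choose level 4 (marginal profit stays positive).
Efficient level: k* = 3 (marginal profit ≥ marginal spark damage through 3).
The farmer must at least cover the railroad's forgone profit from cutting 4→3: 264 = 264.

$264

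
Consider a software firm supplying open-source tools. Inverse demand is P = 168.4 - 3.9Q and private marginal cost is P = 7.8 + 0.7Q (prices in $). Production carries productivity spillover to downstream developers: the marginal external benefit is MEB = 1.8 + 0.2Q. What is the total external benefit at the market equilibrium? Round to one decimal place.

Market equilibrium (private): 7.8 + 0.7Q = 168.4 - 3.9Q → Q_m = 34.9130.
Total external benefit = ∫₀^{Q_m} (1.8 + 0.2Q) dQ = 1.8×34.9130 + ½×0.2×34.9130² = 184.7352.

$184.7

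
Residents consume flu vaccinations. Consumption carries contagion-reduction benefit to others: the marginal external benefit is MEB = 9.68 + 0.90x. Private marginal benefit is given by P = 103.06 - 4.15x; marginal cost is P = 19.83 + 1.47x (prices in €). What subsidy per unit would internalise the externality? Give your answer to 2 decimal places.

Social marginal benefit = demand + MEB = 112.74 - 3.25x.
Set SMB = MC: 112.74 - 3.25x = 19.83 + 1.47x → x* = 19.6843.
The Pigouvian subsidy equals MEB at x*: 9.68 + 0.90×19.6843 = 27.3959.

subsidy = €27.40 per unit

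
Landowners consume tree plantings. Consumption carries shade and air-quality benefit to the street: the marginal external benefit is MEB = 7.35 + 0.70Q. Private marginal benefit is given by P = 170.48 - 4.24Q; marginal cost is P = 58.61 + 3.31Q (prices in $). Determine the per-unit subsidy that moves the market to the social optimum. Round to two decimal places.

subsidy = $19.53 per unit

Social marginal benefit = demand + MEB = 177.83 - 3.54Q.
Set SMB = MC: 177.83 - 3.54Q = 58.61 + 3.31Q → Q* = 17.4044.
The Pigouvian subsidy equals MEB at Q*: 7.35 + 0.70×17.4044 = 19.5331.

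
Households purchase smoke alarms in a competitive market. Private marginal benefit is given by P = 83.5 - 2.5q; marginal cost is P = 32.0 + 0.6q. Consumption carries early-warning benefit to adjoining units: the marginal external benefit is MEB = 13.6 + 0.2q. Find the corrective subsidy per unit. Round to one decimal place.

Social marginal benefit = demand + MEB = 97.1 - 2.3q.
Set SMB = MC: 97.1 - 2.3q = 32.0 + 0.6q → q* = 22.4483.
The Pigouvian subsidy equals MEB at q*: 13.6 + 0.2×22.4483 = 18.0897.

subsidy = 18.1 per unit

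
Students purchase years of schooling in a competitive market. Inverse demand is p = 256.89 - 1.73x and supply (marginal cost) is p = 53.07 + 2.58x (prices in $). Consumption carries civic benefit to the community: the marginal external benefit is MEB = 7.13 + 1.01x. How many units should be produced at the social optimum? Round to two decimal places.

Social marginal benefit = demand + MEB = 264.02 - 0.72x.
Set SMB = MC: 264.02 - 0.72x = 53.07 + 2.58x → x* = 63.9242.

x* = 63.92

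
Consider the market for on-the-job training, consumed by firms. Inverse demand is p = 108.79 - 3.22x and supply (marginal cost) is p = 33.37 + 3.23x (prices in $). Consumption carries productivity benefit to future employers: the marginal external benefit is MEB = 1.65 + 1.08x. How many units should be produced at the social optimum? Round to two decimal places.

x* = 14.35

Social marginal benefit = demand + MEB = 110.44 - 2.14x.
Set SMB = MC: 110.44 - 2.14x = 33.37 + 3.23x → x* = 14.3520.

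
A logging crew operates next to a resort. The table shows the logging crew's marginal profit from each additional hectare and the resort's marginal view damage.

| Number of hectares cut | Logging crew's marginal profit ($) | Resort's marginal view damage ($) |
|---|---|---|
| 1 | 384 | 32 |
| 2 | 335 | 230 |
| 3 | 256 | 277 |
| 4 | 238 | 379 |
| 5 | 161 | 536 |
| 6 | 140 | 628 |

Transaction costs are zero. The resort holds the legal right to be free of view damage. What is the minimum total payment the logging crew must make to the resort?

$262

Efficient level: marginal profit ≥ marginal view damage through level 2, so k* = 2.
With the resort holding the right, the logging crew must at least compensate total damage at k*: 32 + 230 = 262.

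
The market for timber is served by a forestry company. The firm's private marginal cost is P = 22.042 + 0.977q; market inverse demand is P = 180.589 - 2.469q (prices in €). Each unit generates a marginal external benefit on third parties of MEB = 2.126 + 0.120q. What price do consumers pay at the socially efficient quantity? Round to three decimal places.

P = €61.316

Social marginal cost = private MC − MEB = 19.916 + 0.857q.
Set SMC = demand: 19.916 + 0.857q = 180.589 - 2.469q → q* = 48.3082.
Consumer price on the demand curve at q*: 180.589 − 2.469×48.3082 = 61.3161.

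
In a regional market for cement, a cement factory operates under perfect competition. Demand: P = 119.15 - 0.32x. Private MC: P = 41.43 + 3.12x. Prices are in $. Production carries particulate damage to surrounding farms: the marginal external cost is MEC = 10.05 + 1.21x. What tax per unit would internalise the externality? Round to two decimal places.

tax = $27.66 per unit

Social marginal cost = private MC + MEC = 51.48 + 4.33x.
Set SMC = demand: 51.48 + 4.33x = 119.15 - 0.32x → x* = 14.5527.
The Pigouvian tax equals MEC at x*: 10.05 + 1.21×14.5527 = 27.6588.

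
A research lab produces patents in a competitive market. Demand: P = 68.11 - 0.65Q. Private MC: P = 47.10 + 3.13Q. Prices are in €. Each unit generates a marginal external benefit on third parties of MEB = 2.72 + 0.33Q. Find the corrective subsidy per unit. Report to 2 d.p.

Social marginal cost = private MC − MEB = 44.38 + 2.80Q.
Set SMC = demand: 44.38 + 2.80Q = 68.11 - 0.65Q → Q* = 6.8783.
The Pigouvian subsidy equals MEB at Q*: 2.72 + 0.33×6.8783 = 4.9898.

subsidy = €4.99 per unit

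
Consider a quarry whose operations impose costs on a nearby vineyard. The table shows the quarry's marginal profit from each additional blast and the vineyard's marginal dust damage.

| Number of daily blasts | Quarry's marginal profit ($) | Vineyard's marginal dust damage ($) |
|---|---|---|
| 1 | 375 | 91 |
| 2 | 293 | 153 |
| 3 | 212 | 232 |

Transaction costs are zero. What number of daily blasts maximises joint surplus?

Bargaining reaches the level where marginal profit last exceeds marginal dust damage.
That holds through level 2 (293 ≥ 153) but not at 3 (212 < 232).

2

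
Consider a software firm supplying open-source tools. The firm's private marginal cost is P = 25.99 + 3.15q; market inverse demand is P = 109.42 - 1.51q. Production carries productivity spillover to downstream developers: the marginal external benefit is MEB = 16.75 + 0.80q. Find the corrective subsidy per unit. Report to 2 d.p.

Social marginal cost = private MC − MEB = 9.24 + 2.35q.
Set SMC = demand: 9.24 + 2.35q = 109.42 - 1.51q → q* = 25.9534.
The Pigouvian subsidy equals MEB at q*: 16.75 + 0.80×25.9534 = 37.5127.

subsidy = 37.51 per unit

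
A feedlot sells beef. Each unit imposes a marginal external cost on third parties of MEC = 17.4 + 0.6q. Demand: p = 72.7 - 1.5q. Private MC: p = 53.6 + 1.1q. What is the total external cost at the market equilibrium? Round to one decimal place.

Market equilibrium (private): 53.6 + 1.1q = 72.7 - 1.5q → q_m = 7.3462.
Total external cost = ∫₀^{q_m} (17.4 + 0.6q) dq = 17.4×7.3462 + ½×0.6×7.3462² = 144.0139.

144.0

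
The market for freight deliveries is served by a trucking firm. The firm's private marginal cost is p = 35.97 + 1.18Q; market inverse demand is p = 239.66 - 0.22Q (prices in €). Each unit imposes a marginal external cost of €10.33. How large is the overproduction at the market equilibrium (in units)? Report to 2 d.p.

7.38 units

Market equilibrium (private): 35.97 + 1.18Q = 239.66 - 0.22Q → Q_m = 145.4929.
Social marginal cost = private MC + MEC = 46.30 + 1.18Q.
Set SMC = demand: 46.30 + 1.18Q = 239.66 - 0.22Q → Q* = 138.1143.
Gap = |145.4929 − 138.1143| = 7.3786.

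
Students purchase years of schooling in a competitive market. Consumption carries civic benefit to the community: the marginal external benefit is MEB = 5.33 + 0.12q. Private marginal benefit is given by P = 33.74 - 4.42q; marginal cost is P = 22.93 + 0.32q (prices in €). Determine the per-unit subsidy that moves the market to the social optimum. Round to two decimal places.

subsidy = €5.75 per unit

Social marginal benefit = demand + MEB = 39.07 - 4.30q.
Set SMB = MC: 39.07 - 4.30q = 22.93 + 0.32q → q* = 3.4935.
The Pigouvian subsidy equals MEB at q*: 5.33 + 0.12×3.4935 = 5.7492.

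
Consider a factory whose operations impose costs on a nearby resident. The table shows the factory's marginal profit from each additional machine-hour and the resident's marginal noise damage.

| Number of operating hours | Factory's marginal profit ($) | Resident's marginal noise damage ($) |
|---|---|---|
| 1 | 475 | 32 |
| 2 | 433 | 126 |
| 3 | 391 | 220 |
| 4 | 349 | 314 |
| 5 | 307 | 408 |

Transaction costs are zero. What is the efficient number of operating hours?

Bargaining reaches the level where marginal profit last exceeds marginal noise damage.
That holds through level 4 (349 ≥ 314) but not at 5 (307 < 408).

4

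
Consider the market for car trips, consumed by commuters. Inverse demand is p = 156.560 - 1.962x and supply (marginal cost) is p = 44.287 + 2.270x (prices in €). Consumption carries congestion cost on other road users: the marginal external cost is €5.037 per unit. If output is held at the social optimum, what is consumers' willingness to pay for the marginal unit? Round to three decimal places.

P = €106.844

Social marginal benefit = demand − MEC = 151.523 - 1.962x.
Set SMB = MC: 151.523 - 1.962x = 44.287 + 2.270x → x* = 25.3393.
Consumer price on the demand curve at x*: 156.560 − 1.962×25.3393 = 106.8443.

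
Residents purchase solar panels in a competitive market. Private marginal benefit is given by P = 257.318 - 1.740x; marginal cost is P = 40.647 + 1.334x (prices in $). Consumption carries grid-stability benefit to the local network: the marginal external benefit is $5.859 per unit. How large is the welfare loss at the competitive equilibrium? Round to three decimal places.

DWL = $5.584

Market equilibrium (private): 40.647 + 1.334x = 257.318 - 1.740x → x_m = 70.4850.
Social marginal benefit = demand + MEB = 263.177 - 1.740x.
Set SMB = MC: 263.177 - 1.740x = 40.647 + 1.334x → x* = 72.3910.
The loss is the area between SMB and MC from x* to x_m; with linear curves that's a triangle of height MEB(x_m).
DWL = ½ × 1.9060 × 5.8590 = 5.5836.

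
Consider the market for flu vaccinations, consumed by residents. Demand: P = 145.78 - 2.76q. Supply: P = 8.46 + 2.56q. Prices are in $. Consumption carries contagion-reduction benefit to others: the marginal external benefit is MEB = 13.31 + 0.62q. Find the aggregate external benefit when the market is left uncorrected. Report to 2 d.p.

Market equilibrium (private): 8.46 + 2.56q = 145.78 - 2.76q → q_m = 25.8120.
Total external benefit = ∫₀^{q_m} (13.31 + 0.62q) dq = 13.31×25.8120 + ½×0.62×25.8120² = 550.0981.

$550.10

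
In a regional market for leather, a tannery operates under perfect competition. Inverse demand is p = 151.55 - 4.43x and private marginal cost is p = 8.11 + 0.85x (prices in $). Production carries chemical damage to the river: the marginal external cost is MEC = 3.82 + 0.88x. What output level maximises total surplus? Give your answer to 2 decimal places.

x* = 22.67

Social marginal cost = private MC + MEC = 11.93 + 1.73x.
Set SMC = demand: 11.93 + 1.73x = 151.55 - 4.43x → x* = 22.6656.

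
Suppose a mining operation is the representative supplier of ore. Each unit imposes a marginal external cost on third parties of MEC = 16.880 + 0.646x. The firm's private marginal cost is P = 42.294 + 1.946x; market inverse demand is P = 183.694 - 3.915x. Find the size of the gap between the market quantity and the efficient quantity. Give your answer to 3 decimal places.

4.989 units

Market equilibrium (private): 42.294 + 1.946x = 183.694 - 3.915x → x_m = 24.1256.
Social marginal cost = private MC + MEC = 59.174 + 2.592x.
Set SMC = demand: 59.174 + 2.592x = 183.694 - 3.915x → x* = 19.1363.
Gap = |24.1256 − 19.1363| = 4.9893.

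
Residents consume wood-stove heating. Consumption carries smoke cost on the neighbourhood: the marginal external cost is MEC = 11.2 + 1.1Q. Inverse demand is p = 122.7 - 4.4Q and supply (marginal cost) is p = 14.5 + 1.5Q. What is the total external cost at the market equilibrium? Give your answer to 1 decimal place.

Market equilibrium (private): 14.5 + 1.5Q = 122.7 - 4.4Q → Q_m = 18.3390.
Total external cost = ∫₀^{Q_m} (11.2 + 1.1Q) dQ = 11.2×18.3390 + ½×1.1×18.3390² = 390.3722.

390.4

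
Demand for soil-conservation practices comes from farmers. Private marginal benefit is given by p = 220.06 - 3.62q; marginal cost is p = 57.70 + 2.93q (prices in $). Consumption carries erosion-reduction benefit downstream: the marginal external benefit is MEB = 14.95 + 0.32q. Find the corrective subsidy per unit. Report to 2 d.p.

Social marginal benefit = demand + MEB = 235.01 - 3.30q.
Set SMB = MC: 235.01 - 3.30q = 57.70 + 2.93q → q* = 28.4607.
The Pigouvian subsidy equals MEB at q*: 14.95 + 0.32×28.4607 = 24.0574.

subsidy = $24.06 per unit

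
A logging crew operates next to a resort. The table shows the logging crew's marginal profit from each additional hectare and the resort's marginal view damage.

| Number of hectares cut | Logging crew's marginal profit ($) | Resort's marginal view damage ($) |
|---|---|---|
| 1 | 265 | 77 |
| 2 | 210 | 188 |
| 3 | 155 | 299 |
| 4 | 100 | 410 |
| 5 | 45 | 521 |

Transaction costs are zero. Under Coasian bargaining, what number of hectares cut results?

2

Bargaining reaches the level where marginal profit last exceeds marginal view damage.
That holds through level 2 (210 ≥ 188) but not at 3 (155 < 299).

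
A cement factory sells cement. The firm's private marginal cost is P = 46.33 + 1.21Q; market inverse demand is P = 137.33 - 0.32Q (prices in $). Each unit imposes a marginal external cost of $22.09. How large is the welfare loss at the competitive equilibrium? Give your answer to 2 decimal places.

DWL = $159.47

Market equilibrium (private): 46.33 + 1.21Q = 137.33 - 0.32Q → Q_m = 59.4771.
Social marginal cost = private MC + MEC = 68.42 + 1.21Q.
Set SMC = demand: 68.42 + 1.21Q = 137.33 - 0.32Q → Q* = 45.0392.
The loss is the area between SMC and demand from Q* to Q_m; with linear curves that's a triangle of height MEC(Q_m).
DWL = ½ × 14.4379 × 22.0900 = 159.4666.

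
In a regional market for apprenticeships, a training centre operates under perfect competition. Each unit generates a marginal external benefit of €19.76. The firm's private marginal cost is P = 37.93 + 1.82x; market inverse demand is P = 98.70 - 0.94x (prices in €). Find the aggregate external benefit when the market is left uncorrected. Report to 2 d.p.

Market equilibrium (private): 37.93 + 1.82x = 98.70 - 0.94x → x_m = 22.0181.
Total external benefit = MEB × x_m = 19.76 × 22.0181 = 435.0777.

€435.08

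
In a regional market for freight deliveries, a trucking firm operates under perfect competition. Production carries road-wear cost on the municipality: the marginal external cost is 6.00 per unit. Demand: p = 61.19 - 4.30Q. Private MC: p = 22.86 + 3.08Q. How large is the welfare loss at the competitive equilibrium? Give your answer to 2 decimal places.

DWL = 2.44

Market equilibrium (private): 22.86 + 3.08Q = 61.19 - 4.30Q → Q_m = 5.1938.
Social marginal cost = private MC + MEC = 28.86 + 3.08Q.
Set SMC = demand: 28.86 + 3.08Q = 61.19 - 4.30Q → Q* = 4.3808.
The loss is the area between SMC and demand from Q* to Q_m; with linear curves that's a triangle of height MEC(Q_m).
DWL = ½ × 0.8130 × 6.0000 = 2.4390.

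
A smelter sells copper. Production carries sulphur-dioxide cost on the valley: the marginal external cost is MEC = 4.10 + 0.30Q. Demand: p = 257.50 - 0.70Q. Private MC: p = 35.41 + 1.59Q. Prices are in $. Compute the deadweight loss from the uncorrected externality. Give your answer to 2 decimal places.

Market equilibrium (private): 35.41 + 1.59Q = 257.50 - 0.70Q → Q_m = 96.9825.
Social marginal cost = private MC + MEC = 39.51 + 1.89Q.
Set SMC = demand: 39.51 + 1.89Q = 257.50 - 0.70Q → Q* = 84.1660.
The welfare-loss triangle has base |Q_m − Q*| and height MEC(Q_m) (the vertical gap between SMC and demand is zero at Q* and MEC at Q_m).
DWL = ½ × 12.8165 × 33.1948 = 212.7206.

DWL = $212.72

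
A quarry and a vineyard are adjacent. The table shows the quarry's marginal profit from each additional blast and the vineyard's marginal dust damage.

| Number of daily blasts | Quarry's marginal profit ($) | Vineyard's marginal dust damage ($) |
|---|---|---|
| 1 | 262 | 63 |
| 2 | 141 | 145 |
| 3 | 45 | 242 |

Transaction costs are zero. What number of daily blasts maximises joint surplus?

1

Bargaining reaches the level where marginal profit last exceeds marginal dust damage.
That holds through level 1 (262 ≥ 63) but not at 2 (141 < 145).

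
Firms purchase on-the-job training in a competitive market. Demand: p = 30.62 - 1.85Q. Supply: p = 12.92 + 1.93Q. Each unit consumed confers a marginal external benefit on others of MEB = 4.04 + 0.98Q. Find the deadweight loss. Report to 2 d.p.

DWL = 13.30

Market equilibrium (private): 12.92 + 1.93Q = 30.62 - 1.85Q → Q_m = 4.6825.
Social marginal benefit = demand + MEB = 34.66 - 0.87Q.
Set SMB = MC: 34.66 - 0.87Q = 12.92 + 1.93Q → Q* = 7.7643.
Between Q* and Q_m the wedge SMB − MC runs linearly from 0 to MEB(Q_m), so the loss is a triangle.
DWL = ½ × 3.0818 × 8.6289 = 13.2963.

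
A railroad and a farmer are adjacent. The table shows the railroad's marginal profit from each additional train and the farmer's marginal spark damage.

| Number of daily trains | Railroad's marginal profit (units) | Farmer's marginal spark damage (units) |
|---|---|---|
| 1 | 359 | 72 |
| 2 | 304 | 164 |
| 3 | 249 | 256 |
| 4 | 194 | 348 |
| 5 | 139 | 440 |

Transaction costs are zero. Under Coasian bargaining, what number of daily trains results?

2

Bargaining reaches the level where marginal profit last exceeds marginal spark damage.
That holds through level 2 (304 ≥ 164) but not at 3 (249 < 256).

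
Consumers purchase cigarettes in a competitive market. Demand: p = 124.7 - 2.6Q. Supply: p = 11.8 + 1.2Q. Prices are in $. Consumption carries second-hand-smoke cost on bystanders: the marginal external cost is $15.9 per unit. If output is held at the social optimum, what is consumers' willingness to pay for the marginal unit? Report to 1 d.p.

P = $58.3

Social marginal benefit = demand − MEC = 108.8 - 2.6Q.
Set SMB = MC: 108.8 - 2.6Q = 11.8 + 1.2Q → Q* = 25.5263.
Consumer price on the demand curve at Q*: 124.7 − 2.6×25.5263 = 58.3316.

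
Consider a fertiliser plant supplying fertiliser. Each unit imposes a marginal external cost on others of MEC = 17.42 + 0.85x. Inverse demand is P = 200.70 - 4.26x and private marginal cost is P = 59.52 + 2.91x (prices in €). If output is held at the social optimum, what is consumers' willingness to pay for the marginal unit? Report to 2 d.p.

Social marginal cost = private MC + MEC = 76.94 + 3.76x.
Set SMC = demand: 76.94 + 3.76x = 200.70 - 4.26x → x* = 15.4314.
Consumer price on the demand curve at x*: 200.70 − 4.26×15.4314 = 134.9622.

P = €134.96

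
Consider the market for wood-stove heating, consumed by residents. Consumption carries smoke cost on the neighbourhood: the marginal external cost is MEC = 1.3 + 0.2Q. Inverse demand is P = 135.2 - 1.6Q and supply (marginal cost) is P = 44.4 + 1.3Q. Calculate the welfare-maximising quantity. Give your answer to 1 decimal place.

Q* = 28.9

Social marginal benefit = demand − MEC = 133.9 - 1.8Q.
Set SMB = MC: 133.9 - 1.8Q = 44.4 + 1.3Q → Q* = 28.8710.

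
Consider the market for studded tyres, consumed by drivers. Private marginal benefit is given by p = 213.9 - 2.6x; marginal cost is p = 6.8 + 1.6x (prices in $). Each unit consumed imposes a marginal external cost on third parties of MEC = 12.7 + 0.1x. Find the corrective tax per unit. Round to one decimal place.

tax = $17.2 per unit

Social marginal benefit = demand − MEC = 201.2 - 2.7x.
Set SMB = MC: 201.2 - 2.7x = 6.8 + 1.6x → x* = 45.2093.
The Pigouvian tax equals MEC at x*: 12.7 + 0.1×45.2093 = 17.2209.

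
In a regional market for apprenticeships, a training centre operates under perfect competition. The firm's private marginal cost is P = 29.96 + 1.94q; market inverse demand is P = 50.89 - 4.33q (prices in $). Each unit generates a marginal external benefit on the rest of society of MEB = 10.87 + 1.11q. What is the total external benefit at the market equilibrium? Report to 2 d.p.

$42.47

Market equilibrium (private): 29.96 + 1.94q = 50.89 - 4.33q → q_m = 3.3381.
Total external benefit = ∫₀^{q_m} (10.87 + 1.11q) dq = 10.87×3.3381 + ½×1.11×3.3381² = 42.4695.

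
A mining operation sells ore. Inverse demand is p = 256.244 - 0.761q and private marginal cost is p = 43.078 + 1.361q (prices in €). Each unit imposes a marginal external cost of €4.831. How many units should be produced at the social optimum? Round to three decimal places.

q* = 98.179

Social marginal cost = private MC + MEC = 47.909 + 1.361q.
Set SMC = demand: 47.909 + 1.361q = 256.244 - 0.761q → q* = 98.1786.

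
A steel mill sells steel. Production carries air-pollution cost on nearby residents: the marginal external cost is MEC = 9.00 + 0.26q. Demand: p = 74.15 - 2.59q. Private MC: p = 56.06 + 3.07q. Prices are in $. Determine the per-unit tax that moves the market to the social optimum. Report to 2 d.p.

Social marginal cost = private MC + MEC = 65.06 + 3.33q.
Set SMC = demand: 65.06 + 3.33q = 74.15 - 2.59q → q* = 1.5355.
The Pigouvian tax equals MEC at q*: 9.00 + 0.26×1.5355 = 9.3992.

tax = $9.40 per unit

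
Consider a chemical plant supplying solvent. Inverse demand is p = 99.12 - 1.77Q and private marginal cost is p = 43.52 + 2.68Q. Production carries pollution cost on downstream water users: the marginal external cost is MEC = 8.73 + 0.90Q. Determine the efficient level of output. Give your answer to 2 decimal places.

Social marginal cost = private MC + MEC = 52.25 + 3.58Q.
Set SMC = demand: 52.25 + 3.58Q = 99.12 - 1.77Q → Q* = 8.7607.

Q* = 8.76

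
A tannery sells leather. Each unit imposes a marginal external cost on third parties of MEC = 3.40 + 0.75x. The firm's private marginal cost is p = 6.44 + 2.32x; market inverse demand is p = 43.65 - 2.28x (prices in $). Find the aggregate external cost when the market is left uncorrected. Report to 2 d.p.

$52.04

Market equilibrium (private): 6.44 + 2.32x = 43.65 - 2.28x → x_m = 8.0891.
Total external cost = ∫₀^{x_m} (3.40 + 0.75x) dx = 3.40×8.0891 + ½×0.75×8.0891² = 52.0405.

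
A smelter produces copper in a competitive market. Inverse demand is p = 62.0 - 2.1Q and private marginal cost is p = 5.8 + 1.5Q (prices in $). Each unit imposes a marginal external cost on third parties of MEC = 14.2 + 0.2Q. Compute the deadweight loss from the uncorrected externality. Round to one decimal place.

DWL = $39.5

Market equilibrium (private): 5.8 + 1.5Q = 62.0 - 2.1Q → Q_m = 15.6111.
Social marginal cost = private MC + MEC = 20.0 + 1.7Q.
Set SMC = demand: 20.0 + 1.7Q = 62.0 - 2.1Q → Q* = 11.0526.
The welfare-loss triangle has base |Q_m − Q*| and height MEC(Q_m) (the vertical gap between SMC and demand is zero at Q* and MEC at Q_m).
DWL = ½ × 4.5585 × 17.3222 = 39.4816.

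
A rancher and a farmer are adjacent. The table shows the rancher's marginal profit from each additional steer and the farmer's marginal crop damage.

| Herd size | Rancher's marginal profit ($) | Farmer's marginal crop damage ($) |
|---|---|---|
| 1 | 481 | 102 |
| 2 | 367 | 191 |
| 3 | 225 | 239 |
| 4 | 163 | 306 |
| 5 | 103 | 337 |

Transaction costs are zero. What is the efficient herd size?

Bargaining reaches the level where marginal profit last exceeds marginal crop damage.
That holds through level 2 (367 ≥ 191) but not at 3 (225 < 239).

2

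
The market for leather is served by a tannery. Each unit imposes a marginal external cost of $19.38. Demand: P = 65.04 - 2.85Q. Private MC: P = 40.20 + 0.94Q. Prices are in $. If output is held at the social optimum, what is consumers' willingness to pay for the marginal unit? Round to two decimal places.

P = $60.93

Social marginal cost = private MC + MEC = 59.58 + 0.94Q.
Set SMC = demand: 59.58 + 0.94Q = 65.04 - 2.85Q → Q* = 1.4406.
Consumer price on the demand curve at Q*: 65.04 − 2.85×1.4406 = 60.9343.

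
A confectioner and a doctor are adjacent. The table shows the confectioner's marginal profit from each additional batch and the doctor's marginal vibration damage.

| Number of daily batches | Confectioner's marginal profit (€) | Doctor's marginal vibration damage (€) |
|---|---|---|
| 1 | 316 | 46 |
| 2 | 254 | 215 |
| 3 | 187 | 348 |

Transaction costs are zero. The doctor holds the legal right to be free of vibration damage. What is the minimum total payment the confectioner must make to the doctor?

€261

Efficient level: marginal profit ≥ marginal vibration damage through level 2, so k* = 2.
With the doctor holding the right, the confectioner must at least compensate total damage at k*: 46 + 215 = 261.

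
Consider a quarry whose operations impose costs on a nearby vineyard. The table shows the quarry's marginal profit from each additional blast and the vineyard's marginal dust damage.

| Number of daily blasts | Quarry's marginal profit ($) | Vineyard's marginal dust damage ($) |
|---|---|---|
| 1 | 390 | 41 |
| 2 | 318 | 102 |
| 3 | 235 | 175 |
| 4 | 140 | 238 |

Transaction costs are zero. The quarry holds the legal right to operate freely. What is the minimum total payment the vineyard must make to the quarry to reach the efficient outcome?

$140

Left alone the quarry would choose level 4 (marginal profit stays positive).
Efficient level: k* = 3 (marginal profit ≥ marginal dust damage through 3).
The vineyard must at least cover the quarry's forgone profit from cutting 4→3: 140 = 140.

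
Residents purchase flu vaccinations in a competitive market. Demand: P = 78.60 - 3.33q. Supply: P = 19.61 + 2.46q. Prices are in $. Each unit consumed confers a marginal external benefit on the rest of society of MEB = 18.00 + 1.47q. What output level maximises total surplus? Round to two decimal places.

q* = 17.82

Social marginal benefit = demand + MEB = 96.60 - 1.86q.
Set SMB = MC: 96.60 - 1.86q = 19.61 + 2.46q → q* = 17.8218.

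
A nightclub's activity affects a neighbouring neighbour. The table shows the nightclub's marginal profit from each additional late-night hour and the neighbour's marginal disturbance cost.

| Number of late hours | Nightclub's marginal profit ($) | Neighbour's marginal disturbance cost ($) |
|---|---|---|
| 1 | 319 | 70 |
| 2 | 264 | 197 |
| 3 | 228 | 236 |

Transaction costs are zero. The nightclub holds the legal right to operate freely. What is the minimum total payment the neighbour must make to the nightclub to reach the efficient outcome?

$228

Left alone the nightclub would choose level 3 (marginal profit stays positive).
Efficient level: k* = 2 (marginal profit ≥ marginal disturbance cost through 2).
The neighbour must at least cover the nightclub's forgone profit from cutting 3→2: 228 = 228.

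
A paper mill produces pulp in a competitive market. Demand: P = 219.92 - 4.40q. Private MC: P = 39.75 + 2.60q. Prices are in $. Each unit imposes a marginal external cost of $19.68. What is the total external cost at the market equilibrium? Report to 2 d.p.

$506.54

Market equilibrium (private): 39.75 + 2.60q = 219.92 - 4.40q → q_m = 25.7386.
Total external cost = MEC × q_m = 19.68 × 25.7386 = 506.5356.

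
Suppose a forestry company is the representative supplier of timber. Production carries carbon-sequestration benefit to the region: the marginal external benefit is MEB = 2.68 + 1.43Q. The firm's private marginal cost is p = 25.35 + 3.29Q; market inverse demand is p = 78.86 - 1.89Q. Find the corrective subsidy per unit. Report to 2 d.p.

Social marginal cost = private MC − MEB = 22.67 + 1.86Q.
Set SMC = demand: 22.67 + 1.86Q = 78.86 - 1.89Q → Q* = 14.9840.
The Pigouvian subsidy equals MEB at Q*: 2.68 + 1.43×14.9840 = 24.1071.

subsidy = 24.11 per unit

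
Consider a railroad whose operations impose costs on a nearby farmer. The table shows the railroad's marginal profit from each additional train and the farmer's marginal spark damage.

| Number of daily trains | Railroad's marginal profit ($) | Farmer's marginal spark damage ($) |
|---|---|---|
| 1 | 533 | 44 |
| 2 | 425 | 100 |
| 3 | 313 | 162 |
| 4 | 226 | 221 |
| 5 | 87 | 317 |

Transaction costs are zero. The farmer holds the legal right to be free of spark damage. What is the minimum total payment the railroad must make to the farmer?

$527

Efficient level: marginal profit ≥ marginal spark damage through level 4, so k* = 4.
With the farmer holding the right, the railroad must at least compensate total damage at k*: 44 + 100 + 162 + 221 = 527.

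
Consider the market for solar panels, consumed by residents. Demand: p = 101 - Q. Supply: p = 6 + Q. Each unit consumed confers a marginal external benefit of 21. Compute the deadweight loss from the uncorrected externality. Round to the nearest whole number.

DWL = 110

Market equilibrium (private): 6 + Q = 101 - Q → Q_m = 47.5000.
Social marginal benefit = demand + MEB = 122 - Q.
Set SMB = MC: 122 - Q = 6 + Q → Q* = 58.0000.
The loss is the area between SMB and MC from Q* to Q_m; with linear curves that's a triangle of height MEB(Q_m).
DWL = ½ × 10.5000 × 21.0000 = 110.2500.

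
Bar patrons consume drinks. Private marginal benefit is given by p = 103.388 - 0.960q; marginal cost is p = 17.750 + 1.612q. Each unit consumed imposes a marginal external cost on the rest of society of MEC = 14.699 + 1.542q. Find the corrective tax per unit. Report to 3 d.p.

tax = 41.288 per unit

Social marginal benefit = demand − MEC = 88.689 - 2.502q.
Set SMB = MC: 88.689 - 2.502q = 17.750 + 1.612q → q* = 17.2433.
The Pigouvian tax equals MEC at q*: 14.699 + 1.542×17.2433 = 41.2882.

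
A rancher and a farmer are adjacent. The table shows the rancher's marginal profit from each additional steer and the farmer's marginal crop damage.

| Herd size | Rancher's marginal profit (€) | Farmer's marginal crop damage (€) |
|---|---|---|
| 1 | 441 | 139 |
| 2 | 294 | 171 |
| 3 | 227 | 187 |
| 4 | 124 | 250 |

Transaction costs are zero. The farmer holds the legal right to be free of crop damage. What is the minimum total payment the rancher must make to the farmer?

€497

Efficient level: marginal profit ≥ marginal crop damage through level 3, so k* = 3.
With the farmer holding the right, the rancher must at least compensate total damage at k*: 139 + 171 + 187 = 497.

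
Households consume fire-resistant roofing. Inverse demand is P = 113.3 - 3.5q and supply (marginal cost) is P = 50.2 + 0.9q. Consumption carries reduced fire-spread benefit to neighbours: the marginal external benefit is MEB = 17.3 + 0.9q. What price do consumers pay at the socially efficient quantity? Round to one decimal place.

Social marginal benefit = demand + MEB = 130.6 - 2.6q.
Set SMB = MC: 130.6 - 2.6q = 50.2 + 0.9q → q* = 22.9714.
Consumer price on the demand curve at q*: 113.3 − 3.5×22.9714 = 32.9001.

P = 32.9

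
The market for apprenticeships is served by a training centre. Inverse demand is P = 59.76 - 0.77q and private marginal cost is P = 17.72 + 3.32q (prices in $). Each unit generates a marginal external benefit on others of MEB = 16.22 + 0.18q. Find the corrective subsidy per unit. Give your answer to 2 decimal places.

Social marginal cost = private MC − MEB = 1.50 + 3.14q.
Set SMC = demand: 1.50 + 3.14q = 59.76 - 0.77q → q* = 14.9003.
The Pigouvian subsidy equals MEB at q*: 16.22 + 0.18×14.9003 = 18.9021.

subsidy = $18.90 per unit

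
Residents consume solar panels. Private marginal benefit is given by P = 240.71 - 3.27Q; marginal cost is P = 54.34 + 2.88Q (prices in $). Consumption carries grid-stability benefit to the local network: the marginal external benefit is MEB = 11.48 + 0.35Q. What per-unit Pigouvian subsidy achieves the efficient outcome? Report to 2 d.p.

Social marginal benefit = demand + MEB = 252.19 - 2.92Q.
Set SMB = MC: 252.19 - 2.92Q = 54.34 + 2.88Q → Q* = 34.1121.
The Pigouvian subsidy equals MEB at Q*: 11.48 + 0.35×34.1121 = 23.4192.

subsidy = $23.42 per unit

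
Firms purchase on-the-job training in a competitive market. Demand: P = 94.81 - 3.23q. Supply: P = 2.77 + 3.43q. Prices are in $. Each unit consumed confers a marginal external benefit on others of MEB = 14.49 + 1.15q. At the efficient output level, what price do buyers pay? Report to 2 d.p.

Social marginal benefit = demand + MEB = 109.30 - 2.08q.
Set SMB = MC: 109.30 - 2.08q = 2.77 + 3.43q → q* = 19.3339.
Consumer price on the demand curve at q*: 94.81 − 3.23×19.3339 = 32.3615.

P = $32.36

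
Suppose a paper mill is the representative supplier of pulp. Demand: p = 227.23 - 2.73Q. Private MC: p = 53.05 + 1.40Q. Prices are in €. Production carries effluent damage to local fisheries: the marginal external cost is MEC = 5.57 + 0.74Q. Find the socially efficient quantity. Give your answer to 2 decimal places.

Social marginal cost = private MC + MEC = 58.62 + 2.14Q.
Set SMC = demand: 58.62 + 2.14Q = 227.23 - 2.73Q → Q* = 34.6222.

Q* = 34.62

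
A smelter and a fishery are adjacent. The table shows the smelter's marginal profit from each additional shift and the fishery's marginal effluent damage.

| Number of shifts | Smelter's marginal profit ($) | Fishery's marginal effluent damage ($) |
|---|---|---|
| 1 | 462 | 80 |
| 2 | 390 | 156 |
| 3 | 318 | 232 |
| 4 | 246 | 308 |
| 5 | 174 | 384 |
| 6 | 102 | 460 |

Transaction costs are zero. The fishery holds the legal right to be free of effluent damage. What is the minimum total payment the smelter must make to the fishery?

Efficient level: marginal profit ≥ marginal effluent damage through level 3, so k* = 3.
With the fishery holding the right, the smelter must at least compensate total damage at k*: 80 + 156 + 232 = 468.

$468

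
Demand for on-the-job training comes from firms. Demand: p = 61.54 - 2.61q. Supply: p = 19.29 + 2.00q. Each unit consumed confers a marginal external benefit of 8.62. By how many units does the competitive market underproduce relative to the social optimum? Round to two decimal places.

1.87 units

Market equilibrium (private): 19.29 + 2.00q = 61.54 - 2.61q → q_m = 9.1649.
Social marginal benefit = demand + MEB = 70.16 - 2.61q.
Set SMB = MC: 70.16 - 2.61q = 19.29 + 2.00q → q* = 11.0347.
Gap = |9.1649 − 11.0347| = 1.8698.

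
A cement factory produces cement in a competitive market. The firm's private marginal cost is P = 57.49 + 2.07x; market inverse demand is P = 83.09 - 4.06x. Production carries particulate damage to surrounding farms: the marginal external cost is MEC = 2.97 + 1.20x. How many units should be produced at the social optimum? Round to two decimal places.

Social marginal cost = private MC + MEC = 60.46 + 3.27x.
Set SMC = demand: 60.46 + 3.27x = 83.09 - 4.06x → x* = 3.0873.

x* = 3.09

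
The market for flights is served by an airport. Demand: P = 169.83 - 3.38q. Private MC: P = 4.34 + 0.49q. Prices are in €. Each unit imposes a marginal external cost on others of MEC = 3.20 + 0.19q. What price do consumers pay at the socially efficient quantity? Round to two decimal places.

P = €34.72

Social marginal cost = private MC + MEC = 7.54 + 0.68q.
Set SMC = demand: 7.54 + 0.68q = 169.83 - 3.38q → q* = 39.9729.
Consumer price on the demand curve at q*: 169.83 − 3.38×39.9729 = 34.7216.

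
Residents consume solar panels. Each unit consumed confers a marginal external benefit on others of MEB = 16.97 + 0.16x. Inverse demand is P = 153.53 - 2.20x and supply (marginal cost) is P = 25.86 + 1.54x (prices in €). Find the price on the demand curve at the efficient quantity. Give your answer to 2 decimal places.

P = €64.65

Social marginal benefit = demand + MEB = 170.50 - 2.04x.
Set SMB = MC: 170.50 - 2.04x = 25.86 + 1.54x → x* = 40.4022.
Consumer price on the demand curve at x*: 153.53 − 2.20×40.4022 = 64.6452.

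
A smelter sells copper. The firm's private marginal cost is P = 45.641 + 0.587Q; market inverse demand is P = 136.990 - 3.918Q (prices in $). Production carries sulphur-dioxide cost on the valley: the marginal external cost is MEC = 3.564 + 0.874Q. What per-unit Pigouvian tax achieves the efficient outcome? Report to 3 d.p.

tax = $17.828 per unit

Social marginal cost = private MC + MEC = 49.205 + 1.461Q.
Set SMC = demand: 49.205 + 1.461Q = 136.990 - 3.918Q → Q* = 16.3199.
The Pigouvian tax equals MEC at Q*: 3.564 + 0.874×16.3199 = 17.8276.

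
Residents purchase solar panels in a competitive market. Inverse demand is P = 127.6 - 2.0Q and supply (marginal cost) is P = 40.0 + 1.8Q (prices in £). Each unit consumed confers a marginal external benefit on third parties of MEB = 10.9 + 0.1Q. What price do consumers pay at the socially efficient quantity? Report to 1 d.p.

Social marginal benefit = demand + MEB = 138.5 - 1.9Q.
Set SMB = MC: 138.5 - 1.9Q = 40.0 + 1.8Q → Q* = 26.6216.
Consumer price on the demand curve at Q*: 127.6 − 2.0×26.6216 = 74.3568.

P = £74.4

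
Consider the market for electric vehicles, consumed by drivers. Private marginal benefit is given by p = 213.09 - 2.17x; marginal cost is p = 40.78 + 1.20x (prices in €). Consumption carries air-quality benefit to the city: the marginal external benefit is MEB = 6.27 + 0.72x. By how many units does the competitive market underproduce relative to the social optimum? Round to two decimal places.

Market equilibrium (private): 40.78 + 1.20x = 213.09 - 2.17x → x_m = 51.1306.
Social marginal benefit = demand + MEB = 219.36 - 1.45x.
Set SMB = MC: 219.36 - 1.45x = 40.78 + 1.20x → x* = 67.3887.
Gap = |51.1306 − 67.3887| = 16.2581.

16.26 units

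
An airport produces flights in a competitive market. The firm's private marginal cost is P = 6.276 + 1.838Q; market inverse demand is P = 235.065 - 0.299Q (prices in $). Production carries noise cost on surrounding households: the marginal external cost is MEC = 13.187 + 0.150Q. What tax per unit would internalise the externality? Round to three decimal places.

Social marginal cost = private MC + MEC = 19.463 + 1.988Q.
Set SMC = demand: 19.463 + 1.988Q = 235.065 - 0.299Q → Q* = 94.2728.
The Pigouvian tax equals MEC at Q*: 13.187 + 0.150×94.2728 = 27.3279.

tax = $27.328 per unit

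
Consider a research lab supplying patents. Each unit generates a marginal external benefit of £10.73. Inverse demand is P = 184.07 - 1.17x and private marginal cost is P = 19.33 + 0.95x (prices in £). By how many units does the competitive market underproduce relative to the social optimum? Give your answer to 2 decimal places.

Market equilibrium (private): 19.33 + 0.95x = 184.07 - 1.17x → x_m = 77.7075.
Social marginal cost = private MC − MEB = 8.60 + 0.95x.
Set SMC = demand: 8.60 + 0.95x = 184.07 - 1.17x → x* = 82.7689.
Gap = |77.7075 − 82.7689| = 5.0614.

5.06 units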